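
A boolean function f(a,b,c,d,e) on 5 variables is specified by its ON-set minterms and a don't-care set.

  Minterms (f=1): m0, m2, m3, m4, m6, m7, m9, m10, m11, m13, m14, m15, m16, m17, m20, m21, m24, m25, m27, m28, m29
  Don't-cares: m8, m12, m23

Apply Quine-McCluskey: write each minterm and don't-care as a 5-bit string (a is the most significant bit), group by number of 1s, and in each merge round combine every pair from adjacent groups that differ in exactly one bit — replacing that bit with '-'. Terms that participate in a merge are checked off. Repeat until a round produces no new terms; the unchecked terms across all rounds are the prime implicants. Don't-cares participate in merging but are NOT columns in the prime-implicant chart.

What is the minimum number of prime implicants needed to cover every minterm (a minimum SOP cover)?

size-2^0 implicants → 00000(✓)  00010(✓)  00011(✓)  00100(✓)  00110(✓)  00111(✓)  01000(✓)  01001(✓)  01010(✓)  01011(✓)  01100(✓)  01101(✓)  01110(✓)  01111(✓)  10000(✓)  10001(✓)  10100(✓)  10101(✓)  10111(✓)  11000(✓)  11001(✓)  11011(✓)  11100(✓)  11101(✓)
size-2^1 implicants → -0000(✓)  -0100(✓)  -0111  -1000(✓)  -1001(✓)  -1011(✓)  -1100(✓)  -1101(✓)  0-000(✓)  0-010(✓)  0-011(✓)  0-100(✓)  0-110(✓)  0-111(✓)  00-00(✓)  00-10(✓)  00-11(✓)  000-0(✓)  0001-(✓)  001-0(✓)  0011-(✓)  01-00(✓)  01-01(✓)  01-10(✓)  01-11(✓)  010-0(✓)  010-1(✓)  0100-(✓)  0101-(✓)  011-0(✓)  011-1(✓)  0110-(✓)  0111-(✓)  1-000(✓)  1-001(✓)  1-100(✓)  1-101(✓)  10-00(✓)  10-01(✓)  1000-(✓)  101-1  1010-(✓)  11-00(✓)  11-01(✓)  110-1(✓)  1100-(✓)  1110-(✓)
size-2^2 implicants → --000(✓)  --100(✓)  -0-00(✓)  -1-00(✓)  -1-01(✓)  -10-1  -100-(✓)  -110-(✓)  0--00(✓)  0--10(✓)  0--11(✓)  0-0-0(✓)  0-01-(✓)  0-1-0(✓)  0-11-(✓)  00--0(✓)  00-1-(✓)  01--0(✓)  01--1(✓)  01-0-(✓)  01-1-(✓)  010--(✓)  011--(✓)  1--00(✓)  1--01(✓)  1-00-(✓)  1-10-(✓)  10-0-(✓)  11-0-(✓)
size-2^3 implicants → ---00  -1-0-  0---0  0--1-  01---  1--0-
Unchecked terms (primes): ---00, -0111, -1-0-, -10-1, 0---0, 0--1-, 01---, 1--0-, 101-1
Minterm coverage:
  m0 ⊆ ---00,0---0
  m2 ⊆ 0---0,0--1-
  m3 ⊆ 0--1- [E]
  m4 ⊆ ---00,0---0
  m6 ⊆ 0---0,0--1-
  m7 ⊆ -0111,0--1-
  m9 ⊆ -1-0-,-10-1,01---
  m10 ⊆ 0---0,0--1-,01---
  m11 ⊆ -10-1,0--1-,01---
  m13 ⊆ -1-0-,01---
  m14 ⊆ 0---0,0--1-,01---
  m15 ⊆ 0--1-,01---
  m16 ⊆ ---00,1--0-
  m17 ⊆ 1--0- [E]
  m20 ⊆ ---00,1--0-
  m21 ⊆ 1--0-,101-1
  m24 ⊆ ---00,-1-0-,1--0-
  m25 ⊆ -1-0-,-10-1,1--0-
  m27 ⊆ -10-1 [E]
  m28 ⊆ ---00,-1-0-,1--0-
  m29 ⊆ -1-0-,1--0-
E = {-10-1, 0--1-, 1--0-}
Petrick residual → ---00, -1-0-
Cover = d'e' + bd' + bc'e + a'd + ad'  |cover|=5

5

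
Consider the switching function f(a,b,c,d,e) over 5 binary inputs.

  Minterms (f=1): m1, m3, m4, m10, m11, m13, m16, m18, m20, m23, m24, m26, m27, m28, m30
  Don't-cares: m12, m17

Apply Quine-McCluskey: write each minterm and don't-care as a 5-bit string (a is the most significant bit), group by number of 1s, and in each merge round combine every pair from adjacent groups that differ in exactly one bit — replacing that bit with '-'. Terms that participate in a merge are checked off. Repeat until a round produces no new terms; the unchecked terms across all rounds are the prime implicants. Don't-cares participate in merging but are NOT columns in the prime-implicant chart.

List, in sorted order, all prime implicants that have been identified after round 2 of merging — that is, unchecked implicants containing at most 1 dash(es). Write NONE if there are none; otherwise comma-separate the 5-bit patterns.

Round 0: 00001✓ 00011✓ 00100✓ 01010✓ 01011✓ 01100✓ 01101✓ 10000✓ 10001✓ 10010✓ 10100✓ 10111 11000✓ 11010✓ 11011✓ 11100✓ 11110✓
Round 1: -0001 -0100✓ -1010✓ -1011✓ -1100✓ 0-011 0-100✓ 000-1 0101-✓ 0110- 1-000✓ 1-010✓ 1-100✓ 10-00✓ 100-0✓ 1000- 11-00✓ 11-10✓ 110-0✓ 1101-✓ 111-0✓
Round 2: --100 -101- 1--00 1-0-0 11--0
PIs = {--100, -0001, -101-, 0-011, 000-1, 0110-, 1--00, 1-0-0, 1000-, 10111, 11--0}

-0001, 0-011, 000-1, 0110-, 1000-, 10111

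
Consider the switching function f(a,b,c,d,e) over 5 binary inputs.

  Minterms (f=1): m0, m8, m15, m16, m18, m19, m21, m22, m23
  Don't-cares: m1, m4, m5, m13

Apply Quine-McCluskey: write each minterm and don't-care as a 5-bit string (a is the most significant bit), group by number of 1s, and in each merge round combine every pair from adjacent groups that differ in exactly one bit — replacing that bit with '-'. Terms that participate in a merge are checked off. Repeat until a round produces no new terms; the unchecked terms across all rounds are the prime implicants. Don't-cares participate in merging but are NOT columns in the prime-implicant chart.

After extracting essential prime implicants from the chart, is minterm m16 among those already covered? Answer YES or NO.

[col 0] 00000*, 00001*, 00100*, 00101*, 01000*, 01101*, 01111*, 10000*, 10010*, 10011*, 10101*, 10110*, 10111*
[col 1] -0000, -0101, 0-000, 0-101, 00-00*, 00-01*, 0000-*, 0010-*, 011-1, 10-10*, 10-11*, 100-0, 1001-*, 101-1, 1011-*
[col 2] 00-0-, 10-1-
Prime implicants: -0000, -0101, 0-000, 0-101, 00-0-, 011-1, 10-1-, 100-0, 101-1
PI chart (minterm → PIs covering it):
  0 | -0000,0-000,00-0-
  8 | 0-000  (sole → essential)
  15 | 011-1  (sole → essential)
  16 | -0000,100-0
  18 | 10-1-,100-0
  19 | 10-1-  (sole → essential)
  21 | -0101,101-1
  22 | 10-1-  (sole → essential)
  23 | 10-1-,101-1
Essential prime implicants: 0-000, 011-1, 10-1-

NO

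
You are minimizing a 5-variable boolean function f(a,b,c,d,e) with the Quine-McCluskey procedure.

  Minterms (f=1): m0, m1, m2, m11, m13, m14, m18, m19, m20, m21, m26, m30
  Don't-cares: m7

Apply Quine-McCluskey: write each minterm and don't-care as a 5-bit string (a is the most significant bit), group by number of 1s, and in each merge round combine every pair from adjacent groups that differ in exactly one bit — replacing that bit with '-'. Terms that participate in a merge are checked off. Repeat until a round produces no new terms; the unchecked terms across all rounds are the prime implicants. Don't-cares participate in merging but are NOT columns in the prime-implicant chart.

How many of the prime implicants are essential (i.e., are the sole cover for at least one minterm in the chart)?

Round 0: 00000✓ 00001✓ 00010✓ 00111 01011 01101 01110✓ 10010✓ 10011✓ 10100✓ 10101✓ 11010✓ 11110✓
Round 1: -0010 -1110 000-0 0000- 1-010 1001- 1010- 11-10
PIs = {-0010, -1110, 000-0, 0000-, 00111, 01011, 01101, 1-010, 1001-, 1010-, 11-10}
Coverage chart:
  m0: 000-0,0000-
  m1: 0000- ←essential
  m2: -0010,000-0
  m11: 01011 ←essential
  m13: 01101 ←essential
  m14: -1110 ←essential
  m18: -0010,1-010,1001-
  m19: 1001- ←essential
  m20: 1010- ←essential
  m21: 1010- ←essential
  m26: 1-010,11-10
  m30: -1110,11-10
Essential: -1110, 0000-, 01011, 01101, 1001-, 1010-

6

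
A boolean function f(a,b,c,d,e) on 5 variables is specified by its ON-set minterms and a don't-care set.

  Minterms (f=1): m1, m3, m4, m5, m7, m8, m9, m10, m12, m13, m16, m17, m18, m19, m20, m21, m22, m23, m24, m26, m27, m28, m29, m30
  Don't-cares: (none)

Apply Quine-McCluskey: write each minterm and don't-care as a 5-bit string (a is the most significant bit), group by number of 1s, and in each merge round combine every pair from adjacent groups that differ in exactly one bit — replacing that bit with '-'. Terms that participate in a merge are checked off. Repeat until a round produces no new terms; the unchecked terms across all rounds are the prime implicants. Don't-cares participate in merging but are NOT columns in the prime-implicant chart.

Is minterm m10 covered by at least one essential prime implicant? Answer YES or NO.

YES

size-2^0 implicants → 00001(✓)  00011(✓)  00100(✓)  00101(✓)  00111(✓)  01000(✓)  01001(✓)  01010(✓)  01100(✓)  01101(✓)  10000(✓)  10001(✓)  10010(✓)  10011(✓)  10100(✓)  10101(✓)  10110(✓)  10111(✓)  11000(✓)  11010(✓)  11011(✓)  11100(✓)  11101(✓)  11110(✓)
size-2^1 implicants → -0001(✓)  -0011(✓)  -0100(✓)  -0101(✓)  -0111(✓)  -1000(✓)  -1010(✓)  -1100(✓)  -1101(✓)  0-001(✓)  0-100(✓)  0-101(✓)  00-01(✓)  00-11(✓)  000-1(✓)  001-1(✓)  0010-(✓)  01-00(✓)  01-01(✓)  010-0(✓)  0100-(✓)  0110-(✓)  1-000(✓)  1-010(✓)  1-011(✓)  1-100(✓)  1-101(✓)  1-110(✓)  10-00(✓)  10-01(✓)  10-10(✓)  10-11(✓)  100-0(✓)  100-1(✓)  1000-(✓)  1001-(✓)  101-0(✓)  101-1(✓)  1010-(✓)  1011-(✓)  11-00(✓)  11-10(✓)  110-0(✓)  1101-(✓)  111-0(✓)  1110-(✓)
size-2^2 implicants → --100(✓)  --101(✓)  -0-01(✓)  -0-11(✓)  -00-1(✓)  -01-1(✓)  -010-(✓)  -1-00  -10-0  -110-(✓)  0--01  0-10-(✓)  00--1(✓)  01-0-  1--00(✓)  1--10(✓)  1-0-0(✓)  1-01-  1-1-0(✓)  1-10-(✓)  10--0(✓)  10--1(✓)  10-0-(✓)  10-1-(✓)  100--(✓)  101--(✓)  11--0(✓)
size-2^3 implicants → --10-  -0--1  1---0  10---
Unchecked terms (primes): --10-, -0--1, -1-00, -10-0, 0--01, 01-0-, 1---0, 1-01-, 10---
Minterm coverage:
  m1 ⊆ -0--1,0--01
  m3 ⊆ -0--1 [E]
  m4 ⊆ --10- [E]
  m5 ⊆ --10-,-0--1,0--01
  m7 ⊆ -0--1 [E]
  m8 ⊆ -1-00,-10-0,01-0-
  m9 ⊆ 0--01,01-0-
  m10 ⊆ -10-0 [E]
  m12 ⊆ --10-,-1-00,01-0-
  m13 ⊆ --10-,0--01,01-0-
  m16 ⊆ 1---0,10---
  m17 ⊆ -0--1,10---
  m18 ⊆ 1---0,1-01-,10---
  m19 ⊆ -0--1,1-01-,10---
  m20 ⊆ --10-,1---0,10---
  m21 ⊆ --10-,-0--1,10---
  m22 ⊆ 1---0,10---
  m23 ⊆ -0--1,10---
  m24 ⊆ -1-00,-10-0,1---0
  m26 ⊆ -10-0,1---0,1-01-
  m27 ⊆ 1-01- [E]
  m28 ⊆ --10-,-1-00,1---0
  m29 ⊆ --10- [E]
  m30 ⊆ 1---0 [E]
E = {--10-, -0--1, -10-0, 1---0, 1-01-}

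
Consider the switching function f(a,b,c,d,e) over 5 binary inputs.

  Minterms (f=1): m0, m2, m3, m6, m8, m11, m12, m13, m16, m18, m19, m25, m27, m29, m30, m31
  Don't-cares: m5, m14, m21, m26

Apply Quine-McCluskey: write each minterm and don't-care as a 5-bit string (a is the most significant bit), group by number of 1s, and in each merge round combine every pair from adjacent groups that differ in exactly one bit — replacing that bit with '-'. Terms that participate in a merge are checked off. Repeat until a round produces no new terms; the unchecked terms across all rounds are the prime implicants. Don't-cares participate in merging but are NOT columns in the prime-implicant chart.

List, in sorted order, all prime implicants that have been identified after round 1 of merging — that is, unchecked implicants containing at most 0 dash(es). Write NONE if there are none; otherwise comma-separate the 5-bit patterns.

NONE

Round 0: 00000✓ 00010✓ 00011✓ 00101✓ 00110✓ 01000✓ 01011✓ 01100✓ 01101✓ 01110✓ 10000✓ 10010✓ 10011✓ 10101✓ 11001✓ 11010✓ 11011✓ 11101✓ 11110✓ 11111✓
Round 1: -0000✓ -0010✓ -0011✓ -0101✓ -1011✓ -1101✓ -1110 0-000 0-011✓ 0-101✓ 0-110 00-10 000-0✓ 0001-✓ 01-00 011-0 0110- 1-010✓ 1-011✓ 1-101✓ 100-0✓ 1001-✓ 11-01✓ 11-10✓ 11-11✓ 110-1✓ 1101-✓ 111-1✓ 1111-✓
Round 2: --011 --101 -00-0 -001- 1-01- 11--1 11-1-
PIs = {--011, --101, -00-0, -001-, -1110, 0-000, 0-110, 00-10, 01-00, 011-0, 0110-, 1-01-, 11--1, 11-1-}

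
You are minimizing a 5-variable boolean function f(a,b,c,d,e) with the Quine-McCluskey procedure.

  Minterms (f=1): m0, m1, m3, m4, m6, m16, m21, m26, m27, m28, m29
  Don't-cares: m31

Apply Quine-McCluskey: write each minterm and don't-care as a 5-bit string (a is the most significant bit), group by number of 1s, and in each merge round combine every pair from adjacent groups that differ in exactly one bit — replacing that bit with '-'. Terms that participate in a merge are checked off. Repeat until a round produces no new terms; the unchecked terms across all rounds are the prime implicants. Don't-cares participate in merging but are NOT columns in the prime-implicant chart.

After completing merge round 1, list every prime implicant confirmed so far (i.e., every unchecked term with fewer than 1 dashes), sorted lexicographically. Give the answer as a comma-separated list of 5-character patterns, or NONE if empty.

Round 0: 00000✓ 00001✓ 00011✓ 00100✓ 00110✓ 10000✓ 10101✓ 11010✓ 11011✓ 11100✓ 11101✓ 11111✓
Round 1: -0000 00-00 000-1 0000- 001-0 1-101 11-11 1101- 111-1 1110-
PIs = {-0000, 00-00, 000-1, 0000-, 001-0, 1-101, 11-11, 1101-, 111-1, 1110-}

NONE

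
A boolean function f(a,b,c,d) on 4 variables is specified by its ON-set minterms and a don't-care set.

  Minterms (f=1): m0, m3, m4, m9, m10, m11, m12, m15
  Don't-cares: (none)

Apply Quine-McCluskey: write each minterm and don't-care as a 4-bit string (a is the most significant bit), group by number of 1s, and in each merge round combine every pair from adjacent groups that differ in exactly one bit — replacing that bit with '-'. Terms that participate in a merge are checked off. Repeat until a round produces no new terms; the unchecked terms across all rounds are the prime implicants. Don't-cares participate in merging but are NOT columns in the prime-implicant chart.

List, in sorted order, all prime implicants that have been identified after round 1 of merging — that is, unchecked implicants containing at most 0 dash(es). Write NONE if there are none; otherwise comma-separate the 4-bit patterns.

Round 0: 0000✓ 0011✓ 0100✓ 1001✓ 1010✓ 1011✓ 1100✓ 1111✓
Round 1: -011 -100 0-00 1-11 10-1 101-
PIs = {-011, -100, 0-00, 1-11, 10-1, 101-}

NONE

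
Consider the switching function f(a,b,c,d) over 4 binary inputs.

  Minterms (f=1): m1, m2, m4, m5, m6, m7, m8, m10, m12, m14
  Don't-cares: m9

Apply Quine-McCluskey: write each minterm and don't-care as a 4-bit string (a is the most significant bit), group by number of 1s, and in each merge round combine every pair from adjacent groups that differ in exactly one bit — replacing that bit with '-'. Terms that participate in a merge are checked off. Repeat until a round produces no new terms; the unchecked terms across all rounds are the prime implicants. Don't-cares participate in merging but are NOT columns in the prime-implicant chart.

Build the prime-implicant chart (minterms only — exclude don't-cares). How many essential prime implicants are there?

2

[col 0] 0001*, 0010*, 0100*, 0101*, 0110*, 0111*, 1000*, 1001*, 1010*, 1100*, 1110*
[col 1] -001, -010*, -100*, -110*, 0-01, 0-10*, 01-0*, 01-1*, 010-*, 011-*, 1-00*, 1-10*, 10-0*, 100-, 11-0*
[col 2] --10, -1-0, 01--, 1--0
Prime implicants: --10, -001, -1-0, 0-01, 01--, 1--0, 100-
PI chart (minterm → PIs covering it):
  1 | -001,0-01
  2 | --10  (sole → essential)
  4 | -1-0,01--
  5 | 0-01,01--
  6 | --10,-1-0,01--
  7 | 01--  (sole → essential)
  8 | 1--0,100-
  10 | --10,1--0
  12 | -1-0,1--0
  14 | --10,-1-0,1--0
Essential prime implicants: --10, 01--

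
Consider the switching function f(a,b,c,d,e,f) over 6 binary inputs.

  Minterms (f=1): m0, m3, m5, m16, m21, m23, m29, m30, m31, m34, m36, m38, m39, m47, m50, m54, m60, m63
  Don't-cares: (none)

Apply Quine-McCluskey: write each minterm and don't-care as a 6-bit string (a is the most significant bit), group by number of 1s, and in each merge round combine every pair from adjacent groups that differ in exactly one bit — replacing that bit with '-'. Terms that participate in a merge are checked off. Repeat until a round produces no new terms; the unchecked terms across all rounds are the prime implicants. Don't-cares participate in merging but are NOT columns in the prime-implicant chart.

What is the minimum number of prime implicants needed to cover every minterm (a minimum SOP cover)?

10

size-2^0 implicants → 000000(✓)  000011  000101(✓)  010000(✓)  010101(✓)  010111(✓)  011101(✓)  011110(✓)  011111(✓)  100010(✓)  100100(✓)  100110(✓)  100111(✓)  101111(✓)  110010(✓)  110110(✓)  111100  111111(✓)
size-2^1 implicants → -11111  0-0000  0-0101  01-101(✓)  01-111(✓)  0101-1(✓)  0111-1(✓)  01111-  1-0010(✓)  1-0110(✓)  1-1111  10-111  100-10(✓)  1001-0  10011-  110-10(✓)
size-2^2 implicants → 01-1-1  1-0-10
Unchecked terms (primes): -11111, 0-0000, 0-0101, 000011, 01-1-1, 01111-, 1-0-10, 1-1111, 10-111, 1001-0, 10011-, 111100
Minterm coverage:
  m0 ⊆ 0-0000 [E]
  m3 ⊆ 000011 [E]
  m5 ⊆ 0-0101 [E]
  m16 ⊆ 0-0000 [E]
  m21 ⊆ 0-0101,01-1-1
  m23 ⊆ 01-1-1 [E]
  m29 ⊆ 01-1-1 [E]
  m30 ⊆ 01111- [E]
  m31 ⊆ -11111,01-1-1,01111-
  m34 ⊆ 1-0-10 [E]
  m36 ⊆ 1001-0 [E]
  m38 ⊆ 1-0-10,1001-0,10011-
  m39 ⊆ 10-111,10011-
  m47 ⊆ 1-1111,10-111
  m50 ⊆ 1-0-10 [E]
  m54 ⊆ 1-0-10 [E]
  m60 ⊆ 111100 [E]
  m63 ⊆ -11111,1-1111
E = {0-0000, 0-0101, 000011, 01-1-1, 01111-, 1-0-10, 1001-0, 111100}
Petrick residual → -11111, 10-111
Cover = bcdef + a'c'd'e'f' + a'c'de'f + a'b'c'd'ef + a'bdf + a'bcde + ac'ef' + ab'def + ab'c'df' + abcde'f'  |cover|=10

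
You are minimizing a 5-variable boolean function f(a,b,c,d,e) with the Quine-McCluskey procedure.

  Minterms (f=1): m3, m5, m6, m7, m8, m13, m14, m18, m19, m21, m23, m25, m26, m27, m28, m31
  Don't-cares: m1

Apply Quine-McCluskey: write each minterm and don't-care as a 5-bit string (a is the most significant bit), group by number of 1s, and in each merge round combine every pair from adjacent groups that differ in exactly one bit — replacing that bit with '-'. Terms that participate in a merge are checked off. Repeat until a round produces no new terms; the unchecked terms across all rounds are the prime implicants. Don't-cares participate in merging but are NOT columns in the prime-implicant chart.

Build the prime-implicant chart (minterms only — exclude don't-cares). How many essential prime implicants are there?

8

size-2^0 implicants → 00001(✓)  00011(✓)  00101(✓)  00110(✓)  00111(✓)  01000  01101(✓)  01110(✓)  10010(✓)  10011(✓)  10101(✓)  10111(✓)  11001(✓)  11010(✓)  11011(✓)  11100  11111(✓)
size-2^1 implicants → -0011(✓)  -0101(✓)  -0111(✓)  0-101  0-110  00-01(✓)  00-11(✓)  000-1(✓)  001-1(✓)  0011-  1-010(✓)  1-011(✓)  1-111(✓)  10-11(✓)  1001-(✓)  101-1(✓)  11-11(✓)  110-1  1101-(✓)
size-2^2 implicants → -0-11  -01-1  00--1  1--11  1-01-
Unchecked terms (primes): -0-11, -01-1, 0-101, 0-110, 00--1, 0011-, 01000, 1--11, 1-01-, 110-1, 11100
Minterm coverage:
  m3 ⊆ -0-11,00--1
  m5 ⊆ -01-1,0-101,00--1
  m6 ⊆ 0-110,0011-
  m7 ⊆ -0-11,-01-1,00--1,0011-
  m8 ⊆ 01000 [E]
  m13 ⊆ 0-101 [E]
  m14 ⊆ 0-110 [E]
  m18 ⊆ 1-01- [E]
  m19 ⊆ -0-11,1--11,1-01-
  m21 ⊆ -01-1 [E]
  m23 ⊆ -0-11,-01-1,1--11
  m25 ⊆ 110-1 [E]
  m26 ⊆ 1-01- [E]
  m27 ⊆ 1--11,1-01-,110-1
  m28 ⊆ 11100 [E]
  m31 ⊆ 1--11 [E]
E = {-01-1, 0-101, 0-110, 01000, 1--11, 1-01-, 110-1, 11100}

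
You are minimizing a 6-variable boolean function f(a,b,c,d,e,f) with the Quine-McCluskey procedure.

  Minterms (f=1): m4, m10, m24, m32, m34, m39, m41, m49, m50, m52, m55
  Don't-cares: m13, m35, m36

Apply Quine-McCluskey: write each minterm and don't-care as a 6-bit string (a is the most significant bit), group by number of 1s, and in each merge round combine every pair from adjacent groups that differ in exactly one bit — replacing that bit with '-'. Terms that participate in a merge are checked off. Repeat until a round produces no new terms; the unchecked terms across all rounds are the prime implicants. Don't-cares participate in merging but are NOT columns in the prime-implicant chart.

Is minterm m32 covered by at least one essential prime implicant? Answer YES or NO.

NO

size-2^0 implicants → 000100(✓)  001010  001101  011000  100000(✓)  100010(✓)  100011(✓)  100100(✓)  100111(✓)  101001  110001  110010(✓)  110100(✓)  110111(✓)
size-2^1 implicants → -00100  1-0010  1-0100  1-0111  100-00  100-11  1000-0  10001-
Unchecked terms (primes): -00100, 001010, 001101, 011000, 1-0010, 1-0100, 1-0111, 100-00, 100-11, 1000-0, 10001-, 101001, 110001
Minterm coverage:
  m4 ⊆ -00100 [E]
  m10 ⊆ 001010 [E]
  m24 ⊆ 011000 [E]
  m32 ⊆ 100-00,1000-0
  m34 ⊆ 1-0010,1000-0,10001-
  m39 ⊆ 1-0111,100-11
  m41 ⊆ 101001 [E]
  m49 ⊆ 110001 [E]
  m50 ⊆ 1-0010 [E]
  m52 ⊆ 1-0100 [E]
  m55 ⊆ 1-0111 [E]
E = {-00100, 001010, 011000, 1-0010, 1-0100, 1-0111, 101001, 110001}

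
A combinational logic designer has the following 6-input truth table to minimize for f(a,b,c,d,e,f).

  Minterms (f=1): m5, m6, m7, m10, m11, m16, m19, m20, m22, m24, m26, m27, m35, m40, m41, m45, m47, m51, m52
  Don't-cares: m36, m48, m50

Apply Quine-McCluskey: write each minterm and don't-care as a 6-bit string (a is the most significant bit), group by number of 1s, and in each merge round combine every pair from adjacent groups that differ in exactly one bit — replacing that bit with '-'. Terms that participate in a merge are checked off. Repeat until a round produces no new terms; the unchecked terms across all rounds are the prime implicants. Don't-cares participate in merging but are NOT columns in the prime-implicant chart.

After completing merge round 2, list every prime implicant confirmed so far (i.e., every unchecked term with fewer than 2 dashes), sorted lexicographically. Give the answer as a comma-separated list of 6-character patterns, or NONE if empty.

[col 0] 000101*, 000110*, 000111*, 001010*, 001011*, 010000*, 010011*, 010100*, 010110*, 011000*, 011010*, 011011*, 100011*, 100100*, 101000*, 101001*, 101101*, 101111*, 110000*, 110010*, 110011*, 110100*
[col 1] -10000*, -10011, -10100*, 0-0110, 0-1010*, 0-1011*, 0001-1, 00011-, 00101-*, 01-000, 01-011, 010-00*, 0101-0, 0110-0, 01101-*, 1-0011, 1-0100, 101-01, 10100-, 1011-1, 110-00*, 1100-0, 11001-
[col 2] -10-00, 0-101-
Prime implicants: -10-00, -10011, 0-0110, 0-101-, 0001-1, 00011-, 01-000, 01-011, 0101-0, 0110-0, 1-0011, 1-0100, 101-01, 10100-, 1011-1, 1100-0, 11001-

-10011, 0-0110, 0001-1, 00011-, 01-000, 01-011, 0101-0, 0110-0, 1-0011, 1-0100, 101-01, 10100-, 1011-1, 1100-0, 11001-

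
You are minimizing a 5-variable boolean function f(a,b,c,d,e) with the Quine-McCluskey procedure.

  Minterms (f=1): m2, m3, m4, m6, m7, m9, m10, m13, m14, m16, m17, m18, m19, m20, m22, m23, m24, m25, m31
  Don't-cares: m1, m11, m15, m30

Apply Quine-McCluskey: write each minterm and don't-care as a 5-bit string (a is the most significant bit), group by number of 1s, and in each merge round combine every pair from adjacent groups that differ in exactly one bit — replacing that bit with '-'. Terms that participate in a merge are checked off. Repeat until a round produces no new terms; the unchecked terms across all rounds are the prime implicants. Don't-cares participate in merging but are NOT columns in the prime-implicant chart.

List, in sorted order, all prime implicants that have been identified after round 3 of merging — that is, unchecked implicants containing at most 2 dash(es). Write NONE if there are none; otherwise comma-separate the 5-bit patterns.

--001, -00-1, -01-0, 0-0-1, 01--1, 1-00-, 10--0, 100--

Round 0: 00001✓ 00010✓ 00011✓ 00100✓ 00110✓ 00111✓ 01001✓ 01010✓ 01011✓ 01101✓ 01110✓ 01111✓ 10000✓ 10001✓ 10010✓ 10011✓ 10100✓ 10110✓ 10111✓ 11000✓ 11001✓ 11110✓ 11111✓
Round 1: -0001✓ -0010✓ -0011✓ -0100✓ -0110✓ -0111✓ -1001✓ -1110✓ -1111✓ 0-001✓ 0-010✓ 0-011✓ 0-110✓ 0-111✓ 00-10✓ 00-11✓ 000-1✓ 0001-✓ 001-0✓ 0011-✓ 01-01✓ 01-10✓ 01-11✓ 010-1✓ 0101-✓ 011-1✓ 0111-✓ 1-000✓ 1-001✓ 1-110✓ 1-111✓ 10-00✓ 10-10✓ 10-11✓ 100-0✓ 100-1✓ 1000-✓ 1001-✓ 101-0✓ 1011-✓ 1100-✓ 1111-✓
Round 2: --001 --110✓ --111✓ -0-10✓ -0-11✓ -00-1 -001-✓ -01-0 -011-✓ -111-✓ 0--10✓ 0--11✓ 0-0-1 0-01-✓ 0-11-✓ 00-1-✓ 01--1 01-1-✓ 1-00- 1-11-✓ 10--0 10-1-✓ 100--
Round 3: --11- -0-1- 0--1-
PIs = {--001, --11-, -0-1-, -00-1, -01-0, 0--1-, 0-0-1, 01--1, 1-00-, 10--0, 100--}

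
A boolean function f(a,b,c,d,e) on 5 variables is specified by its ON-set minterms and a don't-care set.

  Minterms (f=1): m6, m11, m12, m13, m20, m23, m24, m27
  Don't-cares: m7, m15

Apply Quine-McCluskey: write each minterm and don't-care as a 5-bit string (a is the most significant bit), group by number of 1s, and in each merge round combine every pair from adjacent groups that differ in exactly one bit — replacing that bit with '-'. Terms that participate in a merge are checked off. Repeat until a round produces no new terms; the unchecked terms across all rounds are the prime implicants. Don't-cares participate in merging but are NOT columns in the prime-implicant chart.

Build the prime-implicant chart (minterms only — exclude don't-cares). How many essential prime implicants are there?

6

size-2^0 implicants → 00110(✓)  00111(✓)  01011(✓)  01100(✓)  01101(✓)  01111(✓)  10100  10111(✓)  11000  11011(✓)
size-2^1 implicants → -0111  -1011  0-111  0011-  01-11  011-1  0110-
Unchecked terms (primes): -0111, -1011, 0-111, 0011-, 01-11, 011-1, 0110-, 10100, 11000
Minterm coverage:
  m6 ⊆ 0011- [E]
  m11 ⊆ -1011,01-11
  m12 ⊆ 0110- [E]
  m13 ⊆ 011-1,0110-
  m20 ⊆ 10100 [E]
  m23 ⊆ -0111 [E]
  m24 ⊆ 11000 [E]
  m27 ⊆ -1011 [E]
E = {-0111, -1011, 0011-, 0110-, 10100, 11000}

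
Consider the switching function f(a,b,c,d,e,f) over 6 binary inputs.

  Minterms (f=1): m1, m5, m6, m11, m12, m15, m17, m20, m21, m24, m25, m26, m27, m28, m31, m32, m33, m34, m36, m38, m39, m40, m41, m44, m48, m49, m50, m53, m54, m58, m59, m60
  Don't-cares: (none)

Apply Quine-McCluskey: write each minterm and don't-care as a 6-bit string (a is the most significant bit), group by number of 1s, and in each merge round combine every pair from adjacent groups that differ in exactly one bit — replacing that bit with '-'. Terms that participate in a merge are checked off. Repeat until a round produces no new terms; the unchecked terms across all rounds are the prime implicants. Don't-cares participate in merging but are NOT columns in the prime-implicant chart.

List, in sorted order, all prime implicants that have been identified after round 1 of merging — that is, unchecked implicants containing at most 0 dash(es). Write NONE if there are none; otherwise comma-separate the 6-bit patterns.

size-2^0 implicants → 000001(✓)  000101(✓)  000110(✓)  001011(✓)  001100(✓)  001111(✓)  010001(✓)  010100(✓)  010101(✓)  011000(✓)  011001(✓)  011010(✓)  011011(✓)  011100(✓)  011111(✓)  100000(✓)  100001(✓)  100010(✓)  100100(✓)  100110(✓)  100111(✓)  101000(✓)  101001(✓)  101100(✓)  110000(✓)  110001(✓)  110010(✓)  110101(✓)  110110(✓)  111010(✓)  111011(✓)  111100(✓)
size-2^1 implicants → -00001(✓)  -00110  -01100(✓)  -10001(✓)  -10101(✓)  -11010(✓)  -11011(✓)  -11100(✓)  0-0001(✓)  0-0101(✓)  0-1011(✓)  0-1100(✓)  0-1111(✓)  000-01(✓)  001-11(✓)  01-001  01-100  010-01(✓)  01010-  011-00  011-11(✓)  0110-0(✓)  0110-1(✓)  01100-(✓)  01101-(✓)  1-0000(✓)  1-0001(✓)  1-0010(✓)  1-0110(✓)  1-1100(✓)  10-000(✓)  10-001(✓)  10-100(✓)  100-00(✓)  100-10(✓)  1000-0(✓)  10000-(✓)  1001-0(✓)  10011-  101-00(✓)  10100-(✓)  11-010  110-01(✓)  110-10(✓)  1100-0(✓)  11000-(✓)  11101-(✓)
size-2^2 implicants → --0001  --1100  -10-01  -1101-  0-0-01  0-1-11  0110--  1-0-10  1-00-0  1-000-  10--00  10-00-  100--0
Unchecked terms (primes): --0001, --1100, -00110, -10-01, -1101-, 0-0-01, 0-1-11, 01-001, 01-100, 01010-, 011-00, 0110--, 1-0-10, 1-00-0, 1-000-, 10--00, 10-00-, 100--0, 10011-, 11-010

NONE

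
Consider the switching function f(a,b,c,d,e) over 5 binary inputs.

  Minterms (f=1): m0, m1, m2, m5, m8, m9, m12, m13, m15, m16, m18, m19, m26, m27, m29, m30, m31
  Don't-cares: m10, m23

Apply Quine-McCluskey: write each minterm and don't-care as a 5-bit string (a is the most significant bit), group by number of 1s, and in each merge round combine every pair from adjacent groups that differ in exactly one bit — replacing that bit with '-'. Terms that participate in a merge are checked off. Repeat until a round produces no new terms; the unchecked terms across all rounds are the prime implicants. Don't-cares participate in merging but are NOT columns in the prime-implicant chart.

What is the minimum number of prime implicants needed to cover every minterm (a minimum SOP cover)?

size-2^0 implicants → 00000(✓)  00001(✓)  00010(✓)  00101(✓)  01000(✓)  01001(✓)  01010(✓)  01100(✓)  01101(✓)  01111(✓)  10000(✓)  10010(✓)  10011(✓)  10111(✓)  11010(✓)  11011(✓)  11101(✓)  11110(✓)  11111(✓)
size-2^1 implicants → -0000(✓)  -0010(✓)  -1010(✓)  -1101(✓)  -1111(✓)  0-000(✓)  0-001(✓)  0-010(✓)  0-101(✓)  00-01(✓)  000-0(✓)  0000-(✓)  01-00(✓)  01-01(✓)  010-0(✓)  0100-(✓)  011-1(✓)  0110-(✓)  1-010(✓)  1-011(✓)  1-111(✓)  10-11(✓)  100-0(✓)  1001-(✓)  11-10(✓)  11-11(✓)  1101-(✓)  111-1(✓)  1111-(✓)
size-2^2 implicants → --010  -00-0  -11-1  0--01  0-0-0  0-00-  01-0-  1--11  1-01-  11-1-
Unchecked terms (primes): --010, -00-0, -11-1, 0--01, 0-0-0, 0-00-, 01-0-, 1--11, 1-01-, 11-1-
Minterm coverage:
  m0 ⊆ -00-0,0-0-0,0-00-
  m1 ⊆ 0--01,0-00-
  m2 ⊆ --010,-00-0,0-0-0
  m5 ⊆ 0--01 [E]
  m8 ⊆ 0-0-0,0-00-,01-0-
  m9 ⊆ 0--01,0-00-,01-0-
  m12 ⊆ 01-0- [E]
  m13 ⊆ -11-1,0--01,01-0-
  m15 ⊆ -11-1 [E]
  m16 ⊆ -00-0 [E]
  m18 ⊆ --010,-00-0,1-01-
  m19 ⊆ 1--11,1-01-
  m26 ⊆ --010,1-01-,11-1-
  m27 ⊆ 1--11,1-01-,11-1-
  m29 ⊆ -11-1 [E]
  m30 ⊆ 11-1- [E]
  m31 ⊆ -11-1,1--11,11-1-
E = {-00-0, -11-1, 0--01, 01-0-, 11-1-}
Petrick residual → 1--11
Cover = b'c'e' + bce + a'd'e + a'bd' + ade + abd  |cover|=6

6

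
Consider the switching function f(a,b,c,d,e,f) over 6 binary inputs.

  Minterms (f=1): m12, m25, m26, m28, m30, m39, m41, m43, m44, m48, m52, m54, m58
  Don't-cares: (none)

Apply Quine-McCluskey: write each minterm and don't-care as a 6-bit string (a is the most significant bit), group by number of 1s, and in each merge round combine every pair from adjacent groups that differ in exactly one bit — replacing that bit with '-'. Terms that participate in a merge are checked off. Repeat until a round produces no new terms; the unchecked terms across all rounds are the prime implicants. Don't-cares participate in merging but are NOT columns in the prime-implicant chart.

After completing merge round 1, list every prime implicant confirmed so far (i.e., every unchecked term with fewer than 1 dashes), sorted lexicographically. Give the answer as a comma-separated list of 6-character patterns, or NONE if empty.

Round 0: 001100✓ 011001 011010✓ 011100✓ 011110✓ 100111 101001✓ 101011✓ 101100✓ 110000✓ 110100✓ 110110✓ 111010✓
Round 1: -01100 -11010 0-1100 011-10 0111-0 1010-1 110-00 1101-0
PIs = {-01100, -11010, 0-1100, 011-10, 011001, 0111-0, 100111, 1010-1, 110-00, 1101-0}

011001, 100111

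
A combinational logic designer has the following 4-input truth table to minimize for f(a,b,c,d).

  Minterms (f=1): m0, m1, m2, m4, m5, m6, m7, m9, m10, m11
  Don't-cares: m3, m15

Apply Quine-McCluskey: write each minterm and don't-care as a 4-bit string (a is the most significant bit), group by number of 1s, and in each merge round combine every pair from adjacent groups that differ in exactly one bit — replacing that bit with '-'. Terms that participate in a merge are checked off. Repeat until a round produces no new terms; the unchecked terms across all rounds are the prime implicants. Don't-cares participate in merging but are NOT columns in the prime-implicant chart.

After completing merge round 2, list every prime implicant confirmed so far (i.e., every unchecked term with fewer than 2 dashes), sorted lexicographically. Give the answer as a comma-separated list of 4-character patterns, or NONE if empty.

NONE

[col 0] 0000*, 0001*, 0010*, 0011*, 0100*, 0101*, 0110*, 0111*, 1001*, 1010*, 1011*, 1111*
[col 1] -001*, -010*, -011*, -111*, 0-00*, 0-01*, 0-10*, 0-11*, 00-0*, 00-1*, 000-*, 001-*, 01-0*, 01-1*, 010-*, 011-*, 1-11*, 10-1*, 101-*
[col 2] --11, -0-1, -01-, 0--0*, 0--1*, 0-0-*, 0-1-*, 00--*, 01--*
[col 3] 0---
Prime implicants: --11, -0-1, -01-, 0---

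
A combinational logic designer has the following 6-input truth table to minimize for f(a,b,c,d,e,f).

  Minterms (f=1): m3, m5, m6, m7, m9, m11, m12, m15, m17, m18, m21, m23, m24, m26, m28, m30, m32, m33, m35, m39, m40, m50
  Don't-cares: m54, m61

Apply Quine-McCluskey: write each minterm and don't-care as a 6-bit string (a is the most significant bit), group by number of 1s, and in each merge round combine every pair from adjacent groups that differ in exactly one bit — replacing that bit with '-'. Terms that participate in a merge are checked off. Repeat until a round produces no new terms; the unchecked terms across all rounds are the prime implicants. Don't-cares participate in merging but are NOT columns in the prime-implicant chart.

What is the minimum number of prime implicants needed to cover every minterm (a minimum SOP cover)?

[col 0] 000011*, 000101*, 000110*, 000111*, 001001*, 001011*, 001100*, 001111*, 010001*, 010010*, 010101*, 010111*, 011000*, 011010*, 011100*, 011110*, 100000*, 100001*, 100011*, 100111*, 101000*, 110010*, 110110*, 111101
[col 1] -00011*, -00111*, -10010, 0-0101*, 0-0111*, 0-1100, 00-011*, 00-111*, 000-11*, 0001-1*, 00011-, 001-11*, 0010-1, 01-010, 010-01, 0101-1*, 011-00*, 011-10*, 0110-0*, 0111-0*, 10-000, 100-11*, 1000-1, 10000-, 110-10
[col 2] -00-11, 0-01-1, 00--11, 011--0
Prime implicants: -00-11, -10010, 0-01-1, 0-1100, 00--11, 00011-, 0010-1, 01-010, 010-01, 011--0, 10-000, 1000-1, 10000-, 110-10, 111101
PI chart (minterm → PIs covering it):
  3 | -00-11,00--11
  5 | 0-01-1  (sole → essential)
  6 | 00011-  (sole → essential)
  7 | -00-11,0-01-1,00--11,00011-
  9 | 0010-1  (sole → essential)
  11 | 00--11,0010-1
  12 | 0-1100  (sole → essential)
  15 | 00--11  (sole → essential)
  17 | 010-01  (sole → essential)
  18 | -10010,01-010
  21 | 0-01-1,010-01
  23 | 0-01-1  (sole → essential)
  24 | 011--0  (sole → essential)
  26 | 01-010,011--0
  28 | 0-1100,011--0
  30 | 011--0  (sole → essential)
  32 | 10-000,10000-
  33 | 1000-1,10000-
  35 | -00-11,1000-1
  39 | -00-11  (sole → essential)
  40 | 10-000  (sole → essential)
  50 | -10010,110-10
Essential prime implicants: -00-11, 0-01-1, 0-1100, 00--11, 00011-, 0010-1, 010-01, 011--0, 10-000
Petrick residual → -10010, 1000-1
Minimum SOP uses 11 PIs: b'c'ef + bc'd'ef' + a'c'df + a'cde'f' + a'b'ef + a'b'c'de + a'b'cd'f + a'bc'e'f + a'bcf' + ab'd'e'f' + ab'c'd'f

11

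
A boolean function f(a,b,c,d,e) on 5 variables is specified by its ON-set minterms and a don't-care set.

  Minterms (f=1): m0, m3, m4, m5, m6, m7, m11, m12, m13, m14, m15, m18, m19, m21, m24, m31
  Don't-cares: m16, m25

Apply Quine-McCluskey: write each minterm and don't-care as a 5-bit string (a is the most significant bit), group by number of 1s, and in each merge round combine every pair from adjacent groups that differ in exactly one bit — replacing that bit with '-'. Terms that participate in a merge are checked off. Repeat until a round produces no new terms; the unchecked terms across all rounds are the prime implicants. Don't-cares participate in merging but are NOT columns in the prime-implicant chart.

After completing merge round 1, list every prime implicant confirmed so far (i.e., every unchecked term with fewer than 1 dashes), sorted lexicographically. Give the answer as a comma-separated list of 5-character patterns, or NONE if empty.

size-2^0 implicants → 00000(✓)  00011(✓)  00100(✓)  00101(✓)  00110(✓)  00111(✓)  01011(✓)  01100(✓)  01101(✓)  01110(✓)  01111(✓)  10000(✓)  10010(✓)  10011(✓)  10101(✓)  11000(✓)  11001(✓)  11111(✓)
size-2^1 implicants → -0000  -0011  -0101  -1111  0-011(✓)  0-100(✓)  0-101(✓)  0-110(✓)  0-111(✓)  00-00  00-11(✓)  001-0(✓)  001-1(✓)  0010-(✓)  0011-(✓)  01-11(✓)  011-0(✓)  011-1(✓)  0110-(✓)  0111-(✓)  1-000  100-0  1001-  1100-
size-2^2 implicants → 0--11  0-1-0(✓)  0-1-1(✓)  0-10-(✓)  0-11-(✓)  001--(✓)  011--(✓)
size-2^3 implicants → 0-1--
Unchecked terms (primes): -0000, -0011, -0101, -1111, 0--11, 0-1--, 00-00, 1-000, 100-0, 1001-, 1100-

NONE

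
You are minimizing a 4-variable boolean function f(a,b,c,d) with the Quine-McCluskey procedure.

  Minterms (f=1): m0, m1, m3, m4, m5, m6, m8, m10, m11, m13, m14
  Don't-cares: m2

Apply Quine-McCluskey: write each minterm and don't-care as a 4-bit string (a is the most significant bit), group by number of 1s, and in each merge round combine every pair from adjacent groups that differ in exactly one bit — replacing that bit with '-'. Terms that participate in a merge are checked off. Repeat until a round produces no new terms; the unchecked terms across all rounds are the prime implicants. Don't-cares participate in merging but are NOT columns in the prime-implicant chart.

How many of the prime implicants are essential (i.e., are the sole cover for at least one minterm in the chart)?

size-2^0 implicants → 0000(✓)  0001(✓)  0010(✓)  0011(✓)  0100(✓)  0101(✓)  0110(✓)  1000(✓)  1010(✓)  1011(✓)  1101(✓)  1110(✓)
size-2^1 implicants → -000(✓)  -010(✓)  -011(✓)  -101  -110(✓)  0-00(✓)  0-01(✓)  0-10(✓)  00-0(✓)  00-1(✓)  000-(✓)  001-(✓)  01-0(✓)  010-(✓)  1-10(✓)  10-0(✓)  101-(✓)
size-2^2 implicants → --10  -0-0  -01-  0--0  0-0-  00--
Unchecked terms (primes): --10, -0-0, -01-, -101, 0--0, 0-0-, 00--
Minterm coverage:
  m0 ⊆ -0-0,0--0,0-0-,00--
  m1 ⊆ 0-0-,00--
  m3 ⊆ -01-,00--
  m4 ⊆ 0--0,0-0-
  m5 ⊆ -101,0-0-
  m6 ⊆ --10,0--0
  m8 ⊆ -0-0 [E]
  m10 ⊆ --10,-0-0,-01-
  m11 ⊆ -01- [E]
  m13 ⊆ -101 [E]
  m14 ⊆ --10 [E]
E = {--10, -0-0, -01-, -101}

4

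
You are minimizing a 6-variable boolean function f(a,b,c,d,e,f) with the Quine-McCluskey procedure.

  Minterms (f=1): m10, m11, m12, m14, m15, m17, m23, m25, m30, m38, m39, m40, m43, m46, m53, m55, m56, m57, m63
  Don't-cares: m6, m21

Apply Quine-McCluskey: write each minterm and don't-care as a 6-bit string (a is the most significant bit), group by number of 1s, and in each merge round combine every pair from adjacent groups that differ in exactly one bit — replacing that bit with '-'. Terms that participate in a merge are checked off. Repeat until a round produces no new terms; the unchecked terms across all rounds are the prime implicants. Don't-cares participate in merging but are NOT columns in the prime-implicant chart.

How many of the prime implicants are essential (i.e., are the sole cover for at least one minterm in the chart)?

8

Round 0: 000110✓ 001010✓ 001011✓ 001100✓ 001110✓ 001111✓ 010001✓ 010101✓ 010111✓ 011001✓ 011110✓ 100110✓ 100111✓ 101000✓ 101011✓ 101110✓ 110101✓ 110111✓ 111000✓ 111001✓ 111111✓
Round 1: -00110✓ -01011 -01110✓ -10101✓ -10111✓ -11001 0-1110 00-110✓ 001-10✓ 001-11✓ 00101-✓ 0011-0 00111-✓ 01-001 010-01 0101-1✓ 1-0111 1-1000 10-110✓ 10011- 11-111 1101-1✓ 11100-
Round 2: -0-110 -101-1 001-1-
PIs = {-0-110, -01011, -101-1, -11001, 0-1110, 001-1-, 0011-0, 01-001, 010-01, 1-0111, 1-1000, 10011-, 11-111, 11100-}
Coverage chart:
  m10: 001-1- ←essential
  m11: -01011,001-1-
  m12: 0011-0 ←essential
  m14: -0-110,0-1110,001-1-,0011-0
  m15: 001-1- ←essential
  m17: 01-001,010-01
  m23: -101-1 ←essential
  m25: -11001,01-001
  m30: 0-1110 ←essential
  m38: -0-110,10011-
  m39: 1-0111,10011-
  m40: 1-1000 ←essential
  m43: -01011 ←essential
  m46: -0-110 ←essential
  m53: -101-1 ←essential
  m55: -101-1,1-0111,11-111
  m56: 1-1000,11100-
  m57: -11001,11100-
  m63: 11-111 ←essential
Essential: -0-110, -01011, -101-1, 0-1110, 001-1-, 0011-0, 1-1000, 11-111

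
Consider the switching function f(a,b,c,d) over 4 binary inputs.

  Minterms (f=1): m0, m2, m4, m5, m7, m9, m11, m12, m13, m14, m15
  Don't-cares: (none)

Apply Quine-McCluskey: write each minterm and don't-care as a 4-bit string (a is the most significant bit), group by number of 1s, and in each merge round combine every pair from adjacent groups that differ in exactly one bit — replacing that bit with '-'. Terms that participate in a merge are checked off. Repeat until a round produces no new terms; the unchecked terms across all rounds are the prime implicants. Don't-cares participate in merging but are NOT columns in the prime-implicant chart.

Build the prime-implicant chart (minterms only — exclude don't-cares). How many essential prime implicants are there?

[col 0] 0000*, 0010*, 0100*, 0101*, 0111*, 1001*, 1011*, 1100*, 1101*, 1110*, 1111*
[col 1] -100*, -101*, -111*, 0-00, 00-0, 01-1*, 010-*, 1-01*, 1-11*, 10-1*, 11-0*, 11-1*, 110-*, 111-*
[col 2] -1-1, -10-, 1--1, 11--
Prime implicants: -1-1, -10-, 0-00, 00-0, 1--1, 11--
PI chart (minterm → PIs covering it):
  0 | 0-00,00-0
  2 | 00-0  (sole → essential)
  4 | -10-,0-00
  5 | -1-1,-10-
  7 | -1-1  (sole → essential)
  9 | 1--1  (sole → essential)
  11 | 1--1  (sole → essential)
  12 | -10-,11--
  13 | -1-1,-10-,1--1,11--
  14 | 11--  (sole → essential)
  15 | -1-1,1--1,11--
Essential prime implicants: -1-1, 00-0, 1--1, 11--

4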